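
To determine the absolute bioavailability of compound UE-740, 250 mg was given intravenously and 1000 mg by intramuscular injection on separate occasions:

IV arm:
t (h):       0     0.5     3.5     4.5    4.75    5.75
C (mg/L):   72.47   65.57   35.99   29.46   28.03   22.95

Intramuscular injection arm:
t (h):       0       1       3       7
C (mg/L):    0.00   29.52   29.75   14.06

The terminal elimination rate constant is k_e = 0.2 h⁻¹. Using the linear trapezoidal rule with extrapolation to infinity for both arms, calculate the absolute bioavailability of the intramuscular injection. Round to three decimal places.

F = 0.158

Trapezoidal AUC_0→5.75 (IV):
  [0→0.5]: (72.47+65.57)/2 × 0.5 = 34.51
  [0.5→3.5]: (65.57+35.99)/2 × 3 = 152.34
  [3.5→4.5]: (35.99+29.46)/2 × 1 = 32.725
  [4.5→4.75]: (29.46+28.03)/2 × 0.25 = 7.18625
  [4.75→5.75]: (28.03+22.95)/2 × 1 = 25.49
  Sum = 252.25125 mg/L·h
IV tail: 22.95/0.2 = 114.750; AUC_iv,0→∞ = 252.25125 + 114.750 = 367.00125 mg/L·h
Trapezoidal AUC_0→7 (intramuscular injection):
  [0→1]: (0.00+29.52)/2 × 1 = 14.76
  [1→3]: (29.52+29.75)/2 × 2 = 59.27
  [3→7]: (29.75+14.06)/2 × 4 = 87.62
  Sum = 161.65 mg/L·h
intramuscular injection tail: 14.06/0.2 = 70.300; AUC_ev,0→∞ = 161.65 + 70.300 = 231.95 mg/L·h
F = (AUC_ev/D_ev)/(AUC_iv/D_iv) = (231.95/1000)/(367.00125/250) = 0.23195/1.468005 = 0.1580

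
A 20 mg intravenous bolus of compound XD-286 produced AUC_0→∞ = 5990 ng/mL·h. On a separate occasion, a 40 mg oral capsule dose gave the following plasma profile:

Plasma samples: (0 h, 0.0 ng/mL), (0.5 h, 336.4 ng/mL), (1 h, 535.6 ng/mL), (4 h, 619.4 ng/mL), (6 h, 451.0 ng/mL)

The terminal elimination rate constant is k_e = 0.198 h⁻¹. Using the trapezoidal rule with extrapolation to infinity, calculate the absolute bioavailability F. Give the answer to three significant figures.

Trapezoidal AUC_0→6 (oral capsule):
  [0→0.5]: (0.0+336.4)/2 × 0.5 = 84.1
  [0.5→1]: (336.4+535.6)/2 × 0.5 = 218.0
  [1→4]: (535.6+619.4)/2 × 3 = 1732.5
  [4→6]: (619.4+451.0)/2 × 2 = 1070.4
  Sum = 3105.0 ng/mL·h
Tail: C_last/k_e = 451.0/0.198 = 2277.778
AUC_0→∞ (oral capsule) = 3105.0 + 2277.778 = 5382.778 ng/mL·h
F = (AUC_ev/D_ev)/(AUC_iv/D_iv) = (5382.778/40)/(5990/20) = 134.56945/299.5 = 0.4493

F = 0.449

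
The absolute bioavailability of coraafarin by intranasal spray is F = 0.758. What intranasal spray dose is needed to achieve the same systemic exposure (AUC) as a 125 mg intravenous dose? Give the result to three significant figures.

For equal systemic exposure: F × D_ev = D_iv
D_ev = D_iv / F = 125 / 0.758 = 164.908 mg

D_intranasal = 165 mg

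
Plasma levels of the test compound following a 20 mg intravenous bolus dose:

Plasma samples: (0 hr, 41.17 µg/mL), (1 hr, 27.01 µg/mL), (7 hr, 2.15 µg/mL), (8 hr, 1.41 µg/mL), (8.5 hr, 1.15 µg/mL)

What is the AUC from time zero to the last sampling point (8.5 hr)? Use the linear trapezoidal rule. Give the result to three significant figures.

AUC = 124 µg/mL·hr

Trapezoidal AUC_0→8.5:
  [0→1]: (41.17+27.01)/2 × 1 = 34.09
  [1→7]: (27.01+2.15)/2 × 6 = 87.48
  [7→8]: (2.15+1.41)/2 × 1 = 1.78
  [8→8.5]: (1.41+1.15)/2 × 0.5 = 0.64
  Sum = 123.99 µg/mL·hr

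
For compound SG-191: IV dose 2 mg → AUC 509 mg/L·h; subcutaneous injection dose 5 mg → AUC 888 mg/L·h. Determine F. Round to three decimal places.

F = (AUC_ev / D_ev) / (AUC_iv / D_iv)
  = (888/5) / (509/2)
  = 177.6 / 254.5 = 0.6978

F = 0.698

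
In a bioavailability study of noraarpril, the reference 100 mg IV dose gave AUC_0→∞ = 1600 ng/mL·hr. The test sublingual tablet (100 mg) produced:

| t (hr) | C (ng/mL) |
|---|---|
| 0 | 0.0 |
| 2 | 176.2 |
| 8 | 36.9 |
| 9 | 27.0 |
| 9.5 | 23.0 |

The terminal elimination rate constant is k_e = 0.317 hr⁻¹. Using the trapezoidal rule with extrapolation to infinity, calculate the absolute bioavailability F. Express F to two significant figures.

F = 0.58

Trapezoidal AUC_0→9.5 (sublingual tablet):
  [0→2]: (0.0+176.2)/2 × 2 = 176.2
  [2→8]: (176.2+36.9)/2 × 6 = 639.3
  [8→9]: (36.9+27.0)/2 × 1 = 31.95
  [9→9.5]: (27.0+23.0)/2 × 0.5 = 12.5
  Sum = 859.95 ng/mL·hr
Tail: C_last/k_e = 23.0/0.317 = 72.555
AUC_0→∞ (sublingual tablet) = 859.95 + 72.555 = 932.505 ng/mL·hr
F = (AUC_ev/D_ev)/(AUC_iv/D_iv) = (932.505/100)/(1600/100) = 9.32505/16 = 0.5828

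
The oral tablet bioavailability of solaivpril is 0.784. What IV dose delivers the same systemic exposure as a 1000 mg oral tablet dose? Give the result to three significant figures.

Systemic exposure from an extravascular dose = F × D_ev, so the equivalent IV dose is F × D_ev.
D_iv = F × D_ev = 0.784 × 1000 = 784 mg

D_iv = 784 mg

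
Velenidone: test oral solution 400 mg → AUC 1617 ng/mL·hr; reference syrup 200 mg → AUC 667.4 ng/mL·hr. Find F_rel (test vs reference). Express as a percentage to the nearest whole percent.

F_rel = (AUC_test/D_test) / (AUC_ref/D_ref)
      = (1617/400) / (667.4/200)
      = 4.0425 / 3.337 = 1.2114 = 121.14%

F_rel = 121%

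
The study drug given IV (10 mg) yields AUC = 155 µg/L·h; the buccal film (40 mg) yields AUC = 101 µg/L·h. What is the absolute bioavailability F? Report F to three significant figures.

F = (AUC_ev / D_ev) / (AUC_iv / D_iv)
  = (101/40) / (155/10)
  = 2.525 / 15.5 = 0.1629

F = 0.163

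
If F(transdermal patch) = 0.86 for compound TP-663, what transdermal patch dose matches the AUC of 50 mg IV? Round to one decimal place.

For equal systemic exposure: F × D_ev = D_iv
D_ev = D_iv / F = 50 / 0.86 = 58.1395 mg

D_transdermal = 58.1 mg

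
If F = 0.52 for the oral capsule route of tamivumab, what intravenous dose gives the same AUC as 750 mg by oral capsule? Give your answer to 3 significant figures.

Systemic exposure from an extravascular dose = F × D_ev, so the equivalent IV dose is F × D_ev.
D_iv = F × D_ev = 0.52 × 750 = 390 mg

D_iv = 390 mg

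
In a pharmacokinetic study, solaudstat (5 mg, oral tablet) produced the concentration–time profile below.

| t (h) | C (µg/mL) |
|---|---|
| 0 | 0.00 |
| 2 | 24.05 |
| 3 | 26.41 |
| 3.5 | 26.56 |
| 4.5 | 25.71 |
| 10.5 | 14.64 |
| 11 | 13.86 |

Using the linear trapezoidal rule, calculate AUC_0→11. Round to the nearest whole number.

AUC = 217 µg/mL·h

Trapezoidal AUC_0→11:
  [0→2]: (0.00+24.05)/2 × 2 = 24.05
  [2→3]: (24.05+26.41)/2 × 1 = 25.23
  [3→3.5]: (26.41+26.56)/2 × 0.5 = 13.2425
  [3.5→4.5]: (26.56+25.71)/2 × 1 = 26.135
  [4.5→10.5]: (25.71+14.64)/2 × 6 = 121.05
  [10.5→11]: (14.64+13.86)/2 × 0.5 = 7.125
  Sum = 216.8325 µg/mL·h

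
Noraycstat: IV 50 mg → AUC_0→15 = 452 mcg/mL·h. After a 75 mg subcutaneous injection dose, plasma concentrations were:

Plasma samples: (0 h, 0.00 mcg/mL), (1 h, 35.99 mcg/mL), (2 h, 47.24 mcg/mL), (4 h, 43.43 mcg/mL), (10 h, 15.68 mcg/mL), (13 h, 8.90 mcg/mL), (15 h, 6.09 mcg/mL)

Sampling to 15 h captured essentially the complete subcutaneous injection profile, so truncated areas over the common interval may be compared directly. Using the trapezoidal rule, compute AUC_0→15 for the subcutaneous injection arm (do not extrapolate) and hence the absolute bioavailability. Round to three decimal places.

F = 0.560

Trapezoidal AUC_0→15 (subcutaneous injection):
  [0→1]: (0.00+35.99)/2 × 1 = 17.995
  [1→2]: (35.99+47.24)/2 × 1 = 41.615
  [2→4]: (47.24+43.43)/2 × 2 = 90.67
  [4→10]: (43.43+15.68)/2 × 6 = 177.33
  [10→13]: (15.68+8.90)/2 × 3 = 36.87
  [13→15]: (8.90+6.09)/2 × 2 = 14.99
  Sum = 379.47 mcg/mL·h
F = (AUC_ev/D_ev)/(AUC_iv/D_iv) = (379.47/75)/(452/50) = 5.0596/9.04 = 0.5597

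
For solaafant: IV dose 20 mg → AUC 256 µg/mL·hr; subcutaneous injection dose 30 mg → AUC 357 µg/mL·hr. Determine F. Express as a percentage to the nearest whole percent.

F = 93%

F = (AUC_ev / D_ev) / (AUC_iv / D_iv)
  = (357/30) / (256/20)
  = 11.9 / 12.8 = 0.9297
  = 92.97%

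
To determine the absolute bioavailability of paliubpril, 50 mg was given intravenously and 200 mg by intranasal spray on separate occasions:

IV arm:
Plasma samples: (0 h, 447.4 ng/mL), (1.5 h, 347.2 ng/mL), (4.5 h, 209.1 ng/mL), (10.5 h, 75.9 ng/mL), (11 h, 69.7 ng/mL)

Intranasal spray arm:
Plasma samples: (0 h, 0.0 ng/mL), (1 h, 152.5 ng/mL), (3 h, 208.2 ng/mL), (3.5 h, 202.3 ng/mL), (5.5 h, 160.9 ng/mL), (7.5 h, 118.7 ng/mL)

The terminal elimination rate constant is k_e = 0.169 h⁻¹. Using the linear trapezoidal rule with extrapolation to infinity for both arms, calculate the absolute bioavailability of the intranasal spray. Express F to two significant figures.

Trapezoidal AUC_0→11 (IV):
  [0→1.5]: (447.4+347.2)/2 × 1.5 = 595.95
  [1.5→4.5]: (347.2+209.1)/2 × 3 = 834.45
  [4.5→10.5]: (209.1+75.9)/2 × 6 = 855.0
  [10.5→11]: (75.9+69.7)/2 × 0.5 = 36.4
  Sum = 2321.8 ng/mL·h
IV tail: 69.7/0.169 = 412.426; AUC_iv,0→∞ = 2321.8 + 412.426 = 2734.226 ng/mL·h
Trapezoidal AUC_0→7.5 (intranasal spray):
  [0→1]: (0.0+152.5)/2 × 1 = 76.25
  [1→3]: (152.5+208.2)/2 × 2 = 360.7
  [3→3.5]: (208.2+202.3)/2 × 0.5 = 102.625
  [3.5→5.5]: (202.3+160.9)/2 × 2 = 363.2
  [5.5→7.5]: (160.9+118.7)/2 × 2 = 279.6
  Sum = 1182.375 ng/mL·h
intranasal spray tail: 118.7/0.169 = 702.367; AUC_ev,0→∞ = 1182.375 + 702.367 = 1884.742 ng/mL·h
F = (AUC_ev/D_ev)/(AUC_iv/D_iv) = (1884.742/200)/(2734.226/50) = 9.42371/54.68452 = 0.1723

F = 0.17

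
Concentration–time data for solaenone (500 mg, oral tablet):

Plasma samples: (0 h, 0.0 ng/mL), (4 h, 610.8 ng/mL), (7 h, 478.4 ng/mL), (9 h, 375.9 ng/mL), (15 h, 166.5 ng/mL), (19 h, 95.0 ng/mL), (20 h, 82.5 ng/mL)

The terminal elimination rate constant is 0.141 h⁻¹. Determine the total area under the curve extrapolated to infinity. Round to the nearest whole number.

Trapezoidal AUC_0→20:
  [0→4]: (0.0+610.8)/2 × 4 = 1221.6
  [4→7]: (610.8+478.4)/2 × 3 = 1633.8
  [7→9]: (478.4+375.9)/2 × 2 = 854.3
  [9→15]: (375.9+166.5)/2 × 6 = 1627.2
  [15→19]: (166.5+95.0)/2 × 4 = 523.0
  [19→20]: (95.0+82.5)/2 × 1 = 88.75
  Sum = 5948.65 ng/mL·h
Extrapolated tail: C_last / k_e = 82.5 / 0.141 = 585.106
AUC_0→∞ = 5948.65 + 585.106 = 6533.756 ng/mL·h

AUC = 6534 ng/mL·h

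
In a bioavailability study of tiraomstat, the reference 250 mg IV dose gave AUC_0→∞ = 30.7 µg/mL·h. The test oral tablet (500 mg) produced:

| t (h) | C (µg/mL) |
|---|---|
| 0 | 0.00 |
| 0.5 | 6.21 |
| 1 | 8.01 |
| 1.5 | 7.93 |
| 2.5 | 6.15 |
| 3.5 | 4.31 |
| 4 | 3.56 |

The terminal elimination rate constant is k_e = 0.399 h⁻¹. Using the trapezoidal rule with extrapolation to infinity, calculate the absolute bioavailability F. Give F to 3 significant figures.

F = 0.525

Trapezoidal AUC_0→4 (oral tablet):
  [0→0.5]: (0.00+6.21)/2 × 0.5 = 1.5525
  [0.5→1]: (6.21+8.01)/2 × 0.5 = 3.555
  [1→1.5]: (8.01+7.93)/2 × 0.5 = 3.985
  [1.5→2.5]: (7.93+6.15)/2 × 1 = 7.04
  [2.5→3.5]: (6.15+4.31)/2 × 1 = 5.23
  [3.5→4]: (4.31+3.56)/2 × 0.5 = 1.9675
  Sum = 23.33 µg/mL·h
Tail: C_last/k_e = 3.56/0.399 = 8.922
AUC_0→∞ (oral tablet) = 23.33 + 8.922 = 32.252 µg/mL·h
F = (AUC_ev/D_ev)/(AUC_iv/D_iv) = (32.252/500)/(30.7/250) = 0.064504/0.1228 = 0.5253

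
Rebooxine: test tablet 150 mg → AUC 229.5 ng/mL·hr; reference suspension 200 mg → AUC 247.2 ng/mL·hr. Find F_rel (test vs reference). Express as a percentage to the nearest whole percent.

F_rel = 124%

F_rel = (AUC_test/D_test) / (AUC_ref/D_ref)
      = (229.5/150) / (247.2/200)
      = 1.53 / 1.236 = 1.2379 = 123.79%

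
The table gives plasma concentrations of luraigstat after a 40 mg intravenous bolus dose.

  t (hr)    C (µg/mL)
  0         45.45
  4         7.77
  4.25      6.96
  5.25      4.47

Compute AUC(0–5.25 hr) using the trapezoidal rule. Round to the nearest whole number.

AUC = 114 µg/mL·hr

Trapezoidal AUC_0→5.25:
  [0→4]: (45.45+7.77)/2 × 4 = 106.44
  [4→4.25]: (7.77+6.96)/2 × 0.25 = 1.84125
  [4.25→5.25]: (6.96+4.47)/2 × 1 = 5.715
  Sum = 113.99625 µg/mL·hr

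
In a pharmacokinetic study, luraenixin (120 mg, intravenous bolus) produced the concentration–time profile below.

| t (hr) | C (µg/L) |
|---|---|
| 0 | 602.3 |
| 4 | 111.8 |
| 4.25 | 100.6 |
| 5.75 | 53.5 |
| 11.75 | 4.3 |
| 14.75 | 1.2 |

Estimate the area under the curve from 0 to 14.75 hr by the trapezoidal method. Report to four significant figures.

AUC = 1752 µg/L·hr

Trapezoidal AUC_0→14.75:
  [0→4]: (602.3+111.8)/2 × 4 = 1428.2
  [4→4.25]: (111.8+100.6)/2 × 0.25 = 26.55
  [4.25→5.75]: (100.6+53.5)/2 × 1.5 = 115.575
  [5.75→11.75]: (53.5+4.3)/2 × 6 = 173.4
  [11.75→14.75]: (4.3+1.2)/2 × 3 = 8.25
  Sum = 1751.975 µg/L·hr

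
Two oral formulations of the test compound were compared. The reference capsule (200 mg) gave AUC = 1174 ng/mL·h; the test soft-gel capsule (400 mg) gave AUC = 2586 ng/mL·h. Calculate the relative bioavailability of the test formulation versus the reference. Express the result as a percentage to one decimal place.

F_rel = 110.1%

F_rel = (AUC_test/D_test) / (AUC_ref/D_ref)
      = (2586/400) / (1174/200)
      = 6.465 / 5.87 = 1.1014 = 110.14%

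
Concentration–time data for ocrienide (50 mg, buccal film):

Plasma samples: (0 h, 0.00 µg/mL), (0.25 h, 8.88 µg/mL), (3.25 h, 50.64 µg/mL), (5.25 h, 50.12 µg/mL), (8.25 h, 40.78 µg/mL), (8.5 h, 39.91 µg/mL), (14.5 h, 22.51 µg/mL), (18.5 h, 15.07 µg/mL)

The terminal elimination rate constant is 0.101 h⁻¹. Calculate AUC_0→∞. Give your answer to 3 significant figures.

AUC = 749 µg/mL·h

Trapezoidal AUC_0→18.5:
  [0→0.25]: (0.00+8.88)/2 × 0.25 = 1.11
  [0.25→3.25]: (8.88+50.64)/2 × 3 = 89.28
  [3.25→5.25]: (50.64+50.12)/2 × 2 = 100.76
  [5.25→8.25]: (50.12+40.78)/2 × 3 = 136.35
  [8.25→8.5]: (40.78+39.91)/2 × 0.25 = 10.08625
  [8.5→14.5]: (39.91+22.51)/2 × 6 = 187.26
  [14.5→18.5]: (22.51+15.07)/2 × 4 = 75.16
  Sum = 600.00625 µg/mL·h
Extrapolated tail: C_last / k_e = 15.07 / 0.101 = 149.208
AUC_0→∞ = 600.00625 + 149.208 = 749.21425 µg/mL·h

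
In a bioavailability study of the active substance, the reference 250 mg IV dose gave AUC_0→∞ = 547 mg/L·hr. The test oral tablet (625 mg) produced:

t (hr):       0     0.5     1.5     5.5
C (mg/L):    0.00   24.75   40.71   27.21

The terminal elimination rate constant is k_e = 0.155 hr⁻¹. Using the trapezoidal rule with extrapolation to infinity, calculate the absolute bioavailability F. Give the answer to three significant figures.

Trapezoidal AUC_0→5.5 (oral tablet):
  [0→0.5]: (0.00+24.75)/2 × 0.5 = 6.1875
  [0.5→1.5]: (24.75+40.71)/2 × 1 = 32.73
  [1.5→5.5]: (40.71+27.21)/2 × 4 = 135.84
  Sum = 174.7575 mg/L·hr
Tail: C_last/k_e = 27.21/0.155 = 175.548
AUC_0→∞ (oral tablet) = 174.7575 + 175.548 = 350.3055 mg/L·hr
F = (AUC_ev/D_ev)/(AUC_iv/D_iv) = (350.3055/625)/(547/250) = 0.5604888/2.188 = 0.2562

F = 0.256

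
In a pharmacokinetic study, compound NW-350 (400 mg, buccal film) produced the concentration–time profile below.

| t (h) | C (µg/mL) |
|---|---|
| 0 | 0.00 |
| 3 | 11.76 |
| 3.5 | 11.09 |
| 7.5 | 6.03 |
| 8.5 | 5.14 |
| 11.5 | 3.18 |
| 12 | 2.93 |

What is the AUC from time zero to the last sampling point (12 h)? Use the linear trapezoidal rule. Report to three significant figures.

AUC = 77.2 µg/mL·h

Trapezoidal AUC_0→12:
  [0→3]: (0.00+11.76)/2 × 3 = 17.64
  [3→3.5]: (11.76+11.09)/2 × 0.5 = 5.7125
  [3.5→7.5]: (11.09+6.03)/2 × 4 = 34.24
  [7.5→8.5]: (6.03+5.14)/2 × 1 = 5.585
  [8.5→11.5]: (5.14+3.18)/2 × 3 = 12.48
  [11.5→12]: (3.18+2.93)/2 × 0.5 = 1.5275
  Sum = 77.185 µg/mL·h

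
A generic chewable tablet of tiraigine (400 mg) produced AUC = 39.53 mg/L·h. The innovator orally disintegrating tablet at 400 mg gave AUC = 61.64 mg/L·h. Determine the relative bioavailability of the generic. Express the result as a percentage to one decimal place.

F_rel = (AUC_test/D_test) / (AUC_ref/D_ref)
      = (39.53/400) / (61.64/400)
      = 0.098825 / 0.1541 = 0.6413 = 64.13%

F_rel = 64.1%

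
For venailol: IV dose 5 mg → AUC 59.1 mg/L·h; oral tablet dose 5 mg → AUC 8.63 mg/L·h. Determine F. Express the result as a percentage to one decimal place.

F = (AUC_ev / D_ev) / (AUC_iv / D_iv)
  = (8.63/5) / (59.1/5)
  = 1.726 / 11.82 = 0.1460
  = 14.60%

F = 14.6%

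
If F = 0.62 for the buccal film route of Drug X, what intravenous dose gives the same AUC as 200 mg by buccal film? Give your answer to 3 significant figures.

Systemic exposure from an extravascular dose = F × D_ev, so the equivalent IV dose is F × D_ev.
D_iv = F × D_ev = 0.62 × 200 = 124 mg

D_iv = 124 mg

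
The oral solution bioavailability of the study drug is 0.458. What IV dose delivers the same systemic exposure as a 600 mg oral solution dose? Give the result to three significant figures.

D_iv = 275 mg

Systemic exposure from an extravascular dose = F × D_ev, so the equivalent IV dose is F × D_ev.
D_iv = F × D_ev = 0.458 × 600 = 274.8 mg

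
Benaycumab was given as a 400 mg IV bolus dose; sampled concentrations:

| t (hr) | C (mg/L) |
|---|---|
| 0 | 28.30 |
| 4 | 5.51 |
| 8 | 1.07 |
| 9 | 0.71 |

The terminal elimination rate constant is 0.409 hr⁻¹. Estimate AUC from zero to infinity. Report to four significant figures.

AUC = 83.41 mg/L·hr

Trapezoidal AUC_0→9:
  [0→4]: (28.30+5.51)/2 × 4 = 67.62
  [4→8]: (5.51+1.07)/2 × 4 = 13.16
  [8→9]: (1.07+0.71)/2 × 1 = 0.89
  Sum = 81.67 mg/L·hr
Extrapolated tail: C_last / k_e = 0.71 / 0.409 = 1.736
AUC_0→∞ = 81.67 + 1.736 = 83.406 mg/L·hr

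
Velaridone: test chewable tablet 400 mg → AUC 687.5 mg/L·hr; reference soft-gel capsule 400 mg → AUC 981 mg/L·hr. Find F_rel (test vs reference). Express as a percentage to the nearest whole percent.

F_rel = (AUC_test/D_test) / (AUC_ref/D_ref)
      = (687.5/400) / (981/400)
      = 1.71875 / 2.4525 = 0.7008 = 70.08%

F_rel = 70%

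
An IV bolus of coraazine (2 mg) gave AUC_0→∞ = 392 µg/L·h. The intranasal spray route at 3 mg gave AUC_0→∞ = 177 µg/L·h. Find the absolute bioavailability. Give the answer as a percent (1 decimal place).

F = 30.1%

F = (AUC_ev / D_ev) / (AUC_iv / D_iv)
  = (177/3) / (392/2)
  = 59 / 196 = 0.3010
  = 30.10%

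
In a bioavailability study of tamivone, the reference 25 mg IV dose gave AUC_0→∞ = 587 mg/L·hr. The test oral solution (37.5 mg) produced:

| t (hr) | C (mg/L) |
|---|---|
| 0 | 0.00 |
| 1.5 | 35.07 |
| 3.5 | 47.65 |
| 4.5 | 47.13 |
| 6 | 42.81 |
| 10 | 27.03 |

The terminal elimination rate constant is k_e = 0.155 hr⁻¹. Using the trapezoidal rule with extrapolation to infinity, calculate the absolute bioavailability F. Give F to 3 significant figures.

F = 0.611

Trapezoidal AUC_0→10 (oral solution):
  [0→1.5]: (0.00+35.07)/2 × 1.5 = 26.3025
  [1.5→3.5]: (35.07+47.65)/2 × 2 = 82.72
  [3.5→4.5]: (47.65+47.13)/2 × 1 = 47.39
  [4.5→6]: (47.13+42.81)/2 × 1.5 = 67.455
  [6→10]: (42.81+27.03)/2 × 4 = 139.68
  Sum = 363.5475 mg/L·hr
Tail: C_last/k_e = 27.03/0.155 = 174.387
AUC_0→∞ (oral solution) = 363.5475 + 174.387 = 537.9345 mg/L·hr
F = (AUC_ev/D_ev)/(AUC_iv/D_iv) = (537.9345/37.5)/(587/25) = 14.34492/23.48 = 0.6109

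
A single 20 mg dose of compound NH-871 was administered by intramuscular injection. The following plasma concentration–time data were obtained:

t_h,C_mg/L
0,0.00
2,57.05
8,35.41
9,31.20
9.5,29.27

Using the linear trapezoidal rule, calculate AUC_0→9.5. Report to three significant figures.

Trapezoidal AUC_0→9.5:
  [0→2]: (0.00+57.05)/2 × 2 = 57.05
  [2→8]: (57.05+35.41)/2 × 6 = 277.38
  [8→9]: (35.41+31.20)/2 × 1 = 33.305
  [9→9.5]: (31.20+29.27)/2 × 0.5 = 15.1175
  Sum = 382.8525 mg/L·h

AUC = 383 mg/L·h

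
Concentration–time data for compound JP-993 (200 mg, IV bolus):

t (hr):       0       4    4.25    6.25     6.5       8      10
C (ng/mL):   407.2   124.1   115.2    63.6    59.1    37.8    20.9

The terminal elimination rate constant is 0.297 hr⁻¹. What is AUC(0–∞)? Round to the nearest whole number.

AUC = 1488 ng/mL·hr

Trapezoidal AUC_0→10:
  [0→4]: (407.2+124.1)/2 × 4 = 1062.6
  [4→4.25]: (124.1+115.2)/2 × 0.25 = 29.9125
  [4.25→6.25]: (115.2+63.6)/2 × 2 = 178.8
  [6.25→6.5]: (63.6+59.1)/2 × 0.25 = 15.3375
  [6.5→8]: (59.1+37.8)/2 × 1.5 = 72.675
  [8→10]: (37.8+20.9)/2 × 2 = 58.7
  Sum = 1418.025 ng/mL·hr
Extrapolated tail: C_last / k_e = 20.9 / 0.297 = 70.370
AUC_0→∞ = 1418.025 + 70.370 = 1488.395 ng/mL·hr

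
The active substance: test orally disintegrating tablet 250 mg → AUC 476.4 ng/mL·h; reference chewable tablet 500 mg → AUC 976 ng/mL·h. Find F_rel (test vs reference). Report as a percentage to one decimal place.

F_rel = (AUC_test/D_test) / (AUC_ref/D_ref)
      = (476.4/250) / (976/500)
      = 1.9056 / 1.952 = 0.9762 = 97.62%

F_rel = 97.6%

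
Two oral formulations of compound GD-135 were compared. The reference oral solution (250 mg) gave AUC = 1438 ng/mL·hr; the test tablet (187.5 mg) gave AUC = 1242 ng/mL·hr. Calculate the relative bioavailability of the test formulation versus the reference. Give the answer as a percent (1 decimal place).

F_rel = 115.2%

F_rel = (AUC_test/D_test) / (AUC_ref/D_ref)
      = (1242/187.5) / (1438/250)
      = 6.624 / 5.752 = 1.1516 = 115.16%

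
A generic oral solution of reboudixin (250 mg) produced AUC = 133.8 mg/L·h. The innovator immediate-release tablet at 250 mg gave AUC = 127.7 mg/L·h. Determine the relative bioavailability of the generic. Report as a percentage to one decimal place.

F_rel = (AUC_test/D_test) / (AUC_ref/D_ref)
      = (133.8/250) / (127.7/250)
      = 0.5352 / 0.5108 = 1.0478 = 104.78%

F_rel = 104.8%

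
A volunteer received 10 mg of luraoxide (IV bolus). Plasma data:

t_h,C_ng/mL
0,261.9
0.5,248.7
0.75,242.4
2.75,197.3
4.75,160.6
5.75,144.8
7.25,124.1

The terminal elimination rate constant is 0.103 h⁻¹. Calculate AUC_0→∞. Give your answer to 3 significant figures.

AUC = 2550 ng/mL·h

Trapezoidal AUC_0→7.25:
  [0→0.5]: (261.9+248.7)/2 × 0.5 = 127.65
  [0.5→0.75]: (248.7+242.4)/2 × 0.25 = 61.3875
  [0.75→2.75]: (242.4+197.3)/2 × 2 = 439.7
  [2.75→4.75]: (197.3+160.6)/2 × 2 = 357.9
  [4.75→5.75]: (160.6+144.8)/2 × 1 = 152.7
  [5.75→7.25]: (144.8+124.1)/2 × 1.5 = 201.675
  Sum = 1341.0125 ng/mL·h
Extrapolated tail: C_last / k_e = 124.1 / 0.103 = 1204.854
AUC_0→∞ = 1341.0125 + 1204.854 = 2545.8665 ng/mL·h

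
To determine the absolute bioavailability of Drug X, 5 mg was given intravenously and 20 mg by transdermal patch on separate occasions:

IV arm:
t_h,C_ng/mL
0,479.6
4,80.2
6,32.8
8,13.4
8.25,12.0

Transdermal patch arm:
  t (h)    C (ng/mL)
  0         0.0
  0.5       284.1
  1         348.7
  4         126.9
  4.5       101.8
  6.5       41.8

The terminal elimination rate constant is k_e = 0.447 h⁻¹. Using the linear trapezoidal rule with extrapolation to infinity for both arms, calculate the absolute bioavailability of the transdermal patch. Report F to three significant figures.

F = 0.236

Trapezoidal AUC_0→8.25 (IV):
  [0→4]: (479.6+80.2)/2 × 4 = 1119.6
  [4→6]: (80.2+32.8)/2 × 2 = 113.0
  [6→8]: (32.8+13.4)/2 × 2 = 46.2
  [8→8.25]: (13.4+12.0)/2 × 0.25 = 3.175
  Sum = 1281.975 ng/mL·h
IV tail: 12.0/0.447 = 26.846; AUC_iv,0→∞ = 1281.975 + 26.846 = 1308.821 ng/mL·h
Trapezoidal AUC_0→6.5 (transdermal patch):
  [0→0.5]: (0.0+284.1)/2 × 0.5 = 71.025
  [0.5→1]: (284.1+348.7)/2 × 0.5 = 158.2
  [1→4]: (348.7+126.9)/2 × 3 = 713.4
  [4→4.5]: (126.9+101.8)/2 × 0.5 = 57.175
  [4.5→6.5]: (101.8+41.8)/2 × 2 = 143.6
  Sum = 1143.4 ng/mL·h
transdermal patch tail: 41.8/0.447 = 93.512; AUC_ev,0→∞ = 1143.4 + 93.512 = 1236.912 ng/mL·h
F = (AUC_ev/D_ev)/(AUC_iv/D_iv) = (1236.912/20)/(1308.821/5) = 61.8456/261.7642 = 0.2363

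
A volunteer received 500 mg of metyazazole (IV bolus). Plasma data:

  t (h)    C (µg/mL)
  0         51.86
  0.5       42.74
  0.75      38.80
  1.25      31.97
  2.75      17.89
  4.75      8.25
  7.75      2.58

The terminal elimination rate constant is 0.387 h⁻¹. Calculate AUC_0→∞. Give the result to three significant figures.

Trapezoidal AUC_0→7.75:
  [0→0.5]: (51.86+42.74)/2 × 0.5 = 23.65
  [0.5→0.75]: (42.74+38.80)/2 × 0.25 = 10.1925
  [0.75→1.25]: (38.80+31.97)/2 × 0.5 = 17.6925
  [1.25→2.75]: (31.97+17.89)/2 × 1.5 = 37.395
  [2.75→4.75]: (17.89+8.25)/2 × 2 = 26.14
  [4.75→7.75]: (8.25+2.58)/2 × 3 = 16.245
  Sum = 131.315 µg/mL·h
Extrapolated tail: C_last / k_e = 2.58 / 0.387 = 6.667
AUC_0→∞ = 131.315 + 6.667 = 137.982 µg/mL·h

AUC = 138 µg/mL·h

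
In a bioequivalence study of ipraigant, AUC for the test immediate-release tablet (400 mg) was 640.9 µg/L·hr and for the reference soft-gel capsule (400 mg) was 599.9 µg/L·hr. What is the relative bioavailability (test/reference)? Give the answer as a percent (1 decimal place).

F_rel = 106.8%

F_rel = (AUC_test/D_test) / (AUC_ref/D_ref)
      = (640.9/400) / (599.9/400)
      = 1.60225 / 1.49975 = 1.0683 = 106.83%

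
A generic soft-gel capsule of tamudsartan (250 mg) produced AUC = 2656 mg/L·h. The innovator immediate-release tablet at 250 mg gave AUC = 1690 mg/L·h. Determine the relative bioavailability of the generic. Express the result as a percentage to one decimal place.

F_rel = (AUC_test/D_test) / (AUC_ref/D_ref)
      = (2656/250) / (1690/250)
      = 10.624 / 6.76 = 1.5716 = 157.16%

F_rel = 157.2%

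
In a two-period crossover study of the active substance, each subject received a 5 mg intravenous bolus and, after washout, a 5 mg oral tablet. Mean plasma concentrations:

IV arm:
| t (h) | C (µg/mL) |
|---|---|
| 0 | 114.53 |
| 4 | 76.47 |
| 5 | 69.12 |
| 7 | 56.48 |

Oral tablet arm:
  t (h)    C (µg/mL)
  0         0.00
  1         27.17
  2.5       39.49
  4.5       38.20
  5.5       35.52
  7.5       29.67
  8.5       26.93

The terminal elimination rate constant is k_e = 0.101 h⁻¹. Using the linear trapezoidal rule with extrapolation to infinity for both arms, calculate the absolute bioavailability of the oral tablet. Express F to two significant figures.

Trapezoidal AUC_0→7 (IV):
  [0→4]: (114.53+76.47)/2 × 4 = 382.0
  [4→5]: (76.47+69.12)/2 × 1 = 72.795
  [5→7]: (69.12+56.48)/2 × 2 = 125.6
  Sum = 580.395 µg/mL·h
IV tail: 56.48/0.101 = 559.208; AUC_iv,0→∞ = 580.395 + 559.208 = 1139.603 µg/mL·h
Trapezoidal AUC_0→8.5 (oral tablet):
  [0→1]: (0.00+27.17)/2 × 1 = 13.585
  [1→2.5]: (27.17+39.49)/2 × 1.5 = 49.995
  [2.5→4.5]: (39.49+38.20)/2 × 2 = 77.69
  [4.5→5.5]: (38.20+35.52)/2 × 1 = 36.86
  [5.5→7.5]: (35.52+29.67)/2 × 2 = 65.19
  [7.5→8.5]: (29.67+26.93)/2 × 1 = 28.3
  Sum = 271.62 µg/mL·h
oral tablet tail: 26.93/0.101 = 266.634; AUC_ev,0→∞ = 271.62 + 266.634 = 538.254 µg/mL·h
F = (AUC_ev/D_ev)/(AUC_iv/D_iv) = (538.254/5)/(1139.603/5) = 107.6508/227.9206 = 0.4723

F = 0.47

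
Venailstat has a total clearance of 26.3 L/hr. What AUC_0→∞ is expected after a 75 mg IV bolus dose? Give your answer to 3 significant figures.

AUC = 2.85 mg/L·hr

AUC_0→∞ = Dose_iv / CL
        = 75 / 26.3 = 2.85171 mg/L·hr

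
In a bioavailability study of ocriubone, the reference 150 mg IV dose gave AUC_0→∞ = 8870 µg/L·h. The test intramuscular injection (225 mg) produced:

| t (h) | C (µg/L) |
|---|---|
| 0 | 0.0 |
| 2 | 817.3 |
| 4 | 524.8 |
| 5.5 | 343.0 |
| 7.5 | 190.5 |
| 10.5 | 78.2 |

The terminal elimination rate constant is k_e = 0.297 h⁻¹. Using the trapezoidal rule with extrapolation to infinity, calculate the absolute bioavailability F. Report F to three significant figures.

F = 0.301

Trapezoidal AUC_0→10.5 (intramuscular injection):
  [0→2]: (0.0+817.3)/2 × 2 = 817.3
  [2→4]: (817.3+524.8)/2 × 2 = 1342.1
  [4→5.5]: (524.8+343.0)/2 × 1.5 = 650.85
  [5.5→7.5]: (343.0+190.5)/2 × 2 = 533.5
  [7.5→10.5]: (190.5+78.2)/2 × 3 = 403.05
  Sum = 3746.8 µg/L·h
Tail: C_last/k_e = 78.2/0.297 = 263.300
AUC_0→∞ (intramuscular injection) = 3746.8 + 263.300 = 4010.1 µg/L·h
F = (AUC_ev/D_ev)/(AUC_iv/D_iv) = (4010.1/225)/(8870/150) = 17.8227/59.1333 = 0.3014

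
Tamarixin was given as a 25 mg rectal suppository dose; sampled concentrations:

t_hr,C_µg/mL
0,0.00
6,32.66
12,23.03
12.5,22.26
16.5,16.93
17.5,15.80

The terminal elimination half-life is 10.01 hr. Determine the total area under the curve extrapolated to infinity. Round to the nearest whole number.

Trapezoidal AUC_0→17.5:
  [0→6]: (0.00+32.66)/2 × 6 = 97.98
  [6→12]: (32.66+23.03)/2 × 6 = 167.07
  [12→12.5]: (23.03+22.26)/2 × 0.5 = 11.3225
  [12.5→16.5]: (22.26+16.93)/2 × 4 = 78.38
  [16.5→17.5]: (16.93+15.80)/2 × 1 = 16.365
  Sum = 371.1175 µg/mL·hr
k_e = ln2 / t½ = 0.693147 / 10.01 = 0.0692 hr^-1
Extrapolated tail: C_last / k_e = 15.80 / 0.0692 = 228.324
AUC_0→∞ = 371.1175 + 228.324 = 599.4415 µg/mL·hr

AUC = 599 µg/mL·hr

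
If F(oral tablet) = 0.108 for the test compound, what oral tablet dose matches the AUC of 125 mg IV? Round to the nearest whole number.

For equal systemic exposure: F × D_ev = D_iv
D_ev = D_iv / F = 125 / 0.108 = 1157.41 mg

D_oral = 1157 mg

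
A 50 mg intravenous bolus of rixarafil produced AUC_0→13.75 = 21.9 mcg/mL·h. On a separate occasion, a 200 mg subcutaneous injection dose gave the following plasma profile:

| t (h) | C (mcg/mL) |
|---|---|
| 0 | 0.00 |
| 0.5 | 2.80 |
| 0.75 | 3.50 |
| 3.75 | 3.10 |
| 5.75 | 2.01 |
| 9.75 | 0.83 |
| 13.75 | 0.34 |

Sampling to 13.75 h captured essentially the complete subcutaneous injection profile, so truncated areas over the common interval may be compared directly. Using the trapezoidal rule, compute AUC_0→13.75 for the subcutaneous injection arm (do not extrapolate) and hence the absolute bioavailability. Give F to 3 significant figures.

F = 0.280

Trapezoidal AUC_0→13.75 (subcutaneous injection):
  [0→0.5]: (0.00+2.80)/2 × 0.5 = 0.7
  [0.5→0.75]: (2.80+3.50)/2 × 0.25 = 0.7875
  [0.75→3.75]: (3.50+3.10)/2 × 3 = 9.9
  [3.75→5.75]: (3.10+2.01)/2 × 2 = 5.11
  [5.75→9.75]: (2.01+0.83)/2 × 4 = 5.68
  [9.75→13.75]: (0.83+0.34)/2 × 4 = 2.34
  Sum = 24.5175 mcg/mL·h
F = (AUC_ev/D_ev)/(AUC_iv/D_iv) = (24.5175/200)/(21.9/50) = 0.1225875/0.438 = 0.2799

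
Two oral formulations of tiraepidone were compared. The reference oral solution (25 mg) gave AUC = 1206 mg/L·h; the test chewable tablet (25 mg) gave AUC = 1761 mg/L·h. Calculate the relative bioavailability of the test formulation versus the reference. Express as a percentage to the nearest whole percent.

F_rel = (AUC_test/D_test) / (AUC_ref/D_ref)
      = (1761/25) / (1206/25)
      = 70.44 / 48.24 = 1.4602 = 146.02%

F_rel = 146%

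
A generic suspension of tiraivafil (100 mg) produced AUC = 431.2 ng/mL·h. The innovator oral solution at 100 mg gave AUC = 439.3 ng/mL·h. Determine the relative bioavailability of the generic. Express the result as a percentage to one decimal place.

F_rel = (AUC_test/D_test) / (AUC_ref/D_ref)
      = (431.2/100) / (439.3/100)
      = 4.312 / 4.393 = 0.9816 = 98.16%

F_rel = 98.2%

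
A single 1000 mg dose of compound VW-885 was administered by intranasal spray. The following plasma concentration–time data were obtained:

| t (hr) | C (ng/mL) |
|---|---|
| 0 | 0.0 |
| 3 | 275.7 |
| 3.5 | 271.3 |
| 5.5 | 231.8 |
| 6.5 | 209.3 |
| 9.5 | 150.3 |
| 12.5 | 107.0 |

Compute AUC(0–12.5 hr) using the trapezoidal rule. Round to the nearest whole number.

Trapezoidal AUC_0→12.5:
  [0→3]: (0.0+275.7)/2 × 3 = 413.55
  [3→3.5]: (275.7+271.3)/2 × 0.5 = 136.75
  [3.5→5.5]: (271.3+231.8)/2 × 2 = 503.1
  [5.5→6.5]: (231.8+209.3)/2 × 1 = 220.55
  [6.5→9.5]: (209.3+150.3)/2 × 3 = 539.4
  [9.5→12.5]: (150.3+107.0)/2 × 3 = 385.95
  Sum = 2199.3 ng/mL·hr

AUC = 2199 ng/mL·hr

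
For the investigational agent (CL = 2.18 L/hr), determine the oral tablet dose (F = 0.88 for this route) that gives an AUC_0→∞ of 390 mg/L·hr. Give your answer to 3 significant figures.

Dose = 966 mg

Dose = CL × AUC_0→∞ / F
     = 2.18 × 390 / 0.88 = 966.136 mg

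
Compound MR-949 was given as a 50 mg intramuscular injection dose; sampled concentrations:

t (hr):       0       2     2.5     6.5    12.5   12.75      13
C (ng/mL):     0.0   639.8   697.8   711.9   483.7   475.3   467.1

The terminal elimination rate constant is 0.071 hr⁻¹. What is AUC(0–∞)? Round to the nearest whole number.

AUC = 14197 ng/mL·hr

Trapezoidal AUC_0→13:
  [0→2]: (0.0+639.8)/2 × 2 = 639.8
  [2→2.5]: (639.8+697.8)/2 × 0.5 = 334.4
  [2.5→6.5]: (697.8+711.9)/2 × 4 = 2819.4
  [6.5→12.5]: (711.9+483.7)/2 × 6 = 3586.8
  [12.5→12.75]: (483.7+475.3)/2 × 0.25 = 119.875
  [12.75→13]: (475.3+467.1)/2 × 0.25 = 117.8
  Sum = 7618.075 ng/mL·hr
Extrapolated tail: C_last / k_e = 467.1 / 0.071 = 6578.873
AUC_0→∞ = 7618.075 + 6578.873 = 14196.948 ng/mL·hr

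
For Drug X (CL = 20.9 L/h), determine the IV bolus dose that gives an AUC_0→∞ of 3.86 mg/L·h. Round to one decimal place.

Dose_iv = CL × AUC_0→∞
     = 20.9 × 3.86 = 80.674 mg

Dose = 80.7 mg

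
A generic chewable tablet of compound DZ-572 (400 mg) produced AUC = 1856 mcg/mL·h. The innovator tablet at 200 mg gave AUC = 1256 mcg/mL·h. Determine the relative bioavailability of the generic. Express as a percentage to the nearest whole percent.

F_rel = (AUC_test/D_test) / (AUC_ref/D_ref)
      = (1856/400) / (1256/200)
      = 4.64 / 6.28 = 0.7389 = 73.89%

F_rel = 74%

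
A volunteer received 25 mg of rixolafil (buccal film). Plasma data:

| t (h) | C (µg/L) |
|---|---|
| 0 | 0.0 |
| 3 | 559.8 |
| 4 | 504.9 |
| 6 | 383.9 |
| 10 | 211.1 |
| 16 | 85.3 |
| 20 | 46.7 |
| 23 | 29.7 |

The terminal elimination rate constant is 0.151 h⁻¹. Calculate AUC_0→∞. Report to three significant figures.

Trapezoidal AUC_0→23:
  [0→3]: (0.0+559.8)/2 × 3 = 839.7
  [3→4]: (559.8+504.9)/2 × 1 = 532.35
  [4→6]: (504.9+383.9)/2 × 2 = 888.8
  [6→10]: (383.9+211.1)/2 × 4 = 1190.0
  [10→16]: (211.1+85.3)/2 × 6 = 889.2
  [16→20]: (85.3+46.7)/2 × 4 = 264.0
  [20→23]: (46.7+29.7)/2 × 3 = 114.6
  Sum = 4718.65 µg/L·h
Extrapolated tail: C_last / k_e = 29.7 / 0.151 = 196.689
AUC_0→∞ = 4718.65 + 196.689 = 4915.339 µg/L·h

AUC = 4920 µg/L·h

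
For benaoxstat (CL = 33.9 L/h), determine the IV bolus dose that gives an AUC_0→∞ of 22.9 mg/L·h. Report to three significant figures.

Dose = 776 mg

Dose_iv = CL × AUC_0→∞
     = 33.9 × 22.9 = 776.31 mg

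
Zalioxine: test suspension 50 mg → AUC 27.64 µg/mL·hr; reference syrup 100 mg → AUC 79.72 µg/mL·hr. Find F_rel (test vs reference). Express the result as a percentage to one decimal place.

F_rel = 69.3%

F_rel = (AUC_test/D_test) / (AUC_ref/D_ref)
      = (27.64/50) / (79.72/100)
      = 0.5528 / 0.7972 = 0.6934 = 69.34%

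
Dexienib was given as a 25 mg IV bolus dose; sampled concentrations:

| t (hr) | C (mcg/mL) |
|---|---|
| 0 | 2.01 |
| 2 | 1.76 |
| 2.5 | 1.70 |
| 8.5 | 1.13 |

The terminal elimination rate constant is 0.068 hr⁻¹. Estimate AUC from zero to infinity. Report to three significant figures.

Trapezoidal AUC_0→8.5:
  [0→2]: (2.01+1.76)/2 × 2 = 3.77
  [2→2.5]: (1.76+1.70)/2 × 0.5 = 0.865
  [2.5→8.5]: (1.70+1.13)/2 × 6 = 8.49
  Sum = 13.125 mcg/mL·hr
Extrapolated tail: C_last / k_e = 1.13 / 0.068 = 16.618
AUC_0→∞ = 13.125 + 16.618 = 29.743 mcg/mL·hr

AUC = 29.7 mcg/mL·hr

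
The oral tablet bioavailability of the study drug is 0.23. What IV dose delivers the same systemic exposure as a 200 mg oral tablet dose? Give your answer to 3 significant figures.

Systemic exposure from an extravascular dose = F × D_ev, so the equivalent IV dose is F × D_ev.
D_iv = F × D_ev = 0.23 × 200 = 46 mg

D_iv = 46.0 mg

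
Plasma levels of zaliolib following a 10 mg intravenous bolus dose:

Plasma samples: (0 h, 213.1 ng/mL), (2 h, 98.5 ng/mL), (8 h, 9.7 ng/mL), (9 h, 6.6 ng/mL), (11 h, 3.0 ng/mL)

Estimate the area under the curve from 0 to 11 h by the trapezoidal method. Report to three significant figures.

AUC = 654 ng/mL·h

Trapezoidal AUC_0→11:
  [0→2]: (213.1+98.5)/2 × 2 = 311.6
  [2→8]: (98.5+9.7)/2 × 6 = 324.6
  [8→9]: (9.7+6.6)/2 × 1 = 8.15
  [9→11]: (6.6+3.0)/2 × 2 = 9.6
  Sum = 653.95 ng/mL·h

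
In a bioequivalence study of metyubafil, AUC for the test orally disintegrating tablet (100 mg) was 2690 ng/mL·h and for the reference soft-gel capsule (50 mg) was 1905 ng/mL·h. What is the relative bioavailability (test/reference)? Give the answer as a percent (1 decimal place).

F_rel = (AUC_test/D_test) / (AUC_ref/D_ref)
      = (2690/100) / (1905/50)
      = 26.9 / 38.1 = 0.7060 = 70.60%

F_rel = 70.6%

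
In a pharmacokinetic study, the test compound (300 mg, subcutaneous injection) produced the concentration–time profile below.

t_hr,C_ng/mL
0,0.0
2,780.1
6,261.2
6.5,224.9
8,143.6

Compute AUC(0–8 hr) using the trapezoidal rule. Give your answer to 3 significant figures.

AUC = 3260 ng/mL·hr

Trapezoidal AUC_0→8:
  [0→2]: (0.0+780.1)/2 × 2 = 780.1
  [2→6]: (780.1+261.2)/2 × 4 = 2082.6
  [6→6.5]: (261.2+224.9)/2 × 0.5 = 121.525
  [6.5→8]: (224.9+143.6)/2 × 1.5 = 276.375
  Sum = 3260.6 ng/mL·hr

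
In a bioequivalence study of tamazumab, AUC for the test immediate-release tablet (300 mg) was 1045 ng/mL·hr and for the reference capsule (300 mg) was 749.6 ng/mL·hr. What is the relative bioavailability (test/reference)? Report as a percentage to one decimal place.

F_rel = 139.4%

F_rel = (AUC_test/D_test) / (AUC_ref/D_ref)
      = (1045/300) / (749.6/300)
      = 3.48333 / 2.49867 = 1.3941 = 139.41%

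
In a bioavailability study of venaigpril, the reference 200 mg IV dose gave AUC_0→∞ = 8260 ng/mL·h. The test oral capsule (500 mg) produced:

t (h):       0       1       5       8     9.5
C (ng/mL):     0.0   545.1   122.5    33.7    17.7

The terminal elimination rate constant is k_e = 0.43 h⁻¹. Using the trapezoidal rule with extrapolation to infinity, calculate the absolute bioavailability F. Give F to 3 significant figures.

Trapezoidal AUC_0→9.5 (oral capsule):
  [0→1]: (0.0+545.1)/2 × 1 = 272.55
  [1→5]: (545.1+122.5)/2 × 4 = 1335.2
  [5→8]: (122.5+33.7)/2 × 3 = 234.3
  [8→9.5]: (33.7+17.7)/2 × 1.5 = 38.55
  Sum = 1880.6 ng/mL·h
Tail: C_last/k_e = 17.7/0.43 = 41.163
AUC_0→∞ (oral capsule) = 1880.6 + 41.163 = 1921.763 ng/mL·h
F = (AUC_ev/D_ev)/(AUC_iv/D_iv) = (1921.763/500)/(8260/200) = 3.843526/41.3 = 0.0931

F = 0.0931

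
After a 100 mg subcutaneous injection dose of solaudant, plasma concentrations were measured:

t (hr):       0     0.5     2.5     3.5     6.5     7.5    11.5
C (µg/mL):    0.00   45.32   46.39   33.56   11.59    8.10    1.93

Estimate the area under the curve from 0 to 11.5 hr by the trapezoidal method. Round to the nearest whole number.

AUC = 241 µg/mL·hr

Trapezoidal AUC_0→11.5:
  [0→0.5]: (0.00+45.32)/2 × 0.5 = 11.33
  [0.5→2.5]: (45.32+46.39)/2 × 2 = 91.71
  [2.5→3.5]: (46.39+33.56)/2 × 1 = 39.975
  [3.5→6.5]: (33.56+11.59)/2 × 3 = 67.725
  [6.5→7.5]: (11.59+8.10)/2 × 1 = 9.845
  [7.5→11.5]: (8.10+1.93)/2 × 4 = 20.06
  Sum = 240.645 µg/mL·hr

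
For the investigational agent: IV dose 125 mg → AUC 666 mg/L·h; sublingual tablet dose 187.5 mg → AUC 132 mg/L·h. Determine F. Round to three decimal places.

F = 0.132

F = (AUC_ev / D_ev) / (AUC_iv / D_iv)
  = (132/187.5) / (666/125)
  = 0.704 / 5.328 = 0.1321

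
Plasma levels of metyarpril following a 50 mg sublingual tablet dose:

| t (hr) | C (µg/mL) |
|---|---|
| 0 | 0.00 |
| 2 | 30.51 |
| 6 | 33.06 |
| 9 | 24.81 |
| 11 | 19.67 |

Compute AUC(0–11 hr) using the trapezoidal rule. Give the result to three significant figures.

Trapezoidal AUC_0→11:
  [0→2]: (0.00+30.51)/2 × 2 = 30.51
  [2→6]: (30.51+33.06)/2 × 4 = 127.14
  [6→9]: (33.06+24.81)/2 × 3 = 86.805
  [9→11]: (24.81+19.67)/2 × 2 = 44.48
  Sum = 288.935 µg/mL·hr

AUC = 289 µg/mL·hr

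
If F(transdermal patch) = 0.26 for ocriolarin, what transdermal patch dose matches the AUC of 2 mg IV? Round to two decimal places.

D_transdermal = 7.69 mg

For equal systemic exposure: F × D_ev = D_iv
D_ev = D_iv / F = 2 / 0.26 = 7.69231 mg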